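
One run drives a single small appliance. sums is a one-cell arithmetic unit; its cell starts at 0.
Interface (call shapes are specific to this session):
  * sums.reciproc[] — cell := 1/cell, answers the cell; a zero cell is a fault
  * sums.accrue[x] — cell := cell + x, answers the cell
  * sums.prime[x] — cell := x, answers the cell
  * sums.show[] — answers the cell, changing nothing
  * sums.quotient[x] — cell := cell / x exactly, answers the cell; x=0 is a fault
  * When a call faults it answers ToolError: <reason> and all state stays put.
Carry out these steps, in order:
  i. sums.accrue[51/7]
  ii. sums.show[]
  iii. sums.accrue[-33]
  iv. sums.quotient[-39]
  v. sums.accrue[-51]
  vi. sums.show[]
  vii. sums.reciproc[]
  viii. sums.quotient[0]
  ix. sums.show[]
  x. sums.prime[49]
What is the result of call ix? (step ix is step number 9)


Answer: -91/4581

Derivation:
Act: sums.accrue[x=51/7]
Obs: 51/7
Act: sums.show[]
Obs: 51/7
Act: sums.accrue[x=-33]
Obs: -180/7
Act: sums.quotient[x=-39]
Obs: 60/91
Act: sums.accrue[x=-51]
Obs: -4581/91
Act: sums.show[]
Obs: -4581/91
Act: sums.reciproc[]
Obs: -91/4581
Act: sums.quotient[x=0]
Obs: ToolError: division by zero
Act: sums.show[]
Obs: -91/4581
Act: sums.prime[x=49]
Obs: 49


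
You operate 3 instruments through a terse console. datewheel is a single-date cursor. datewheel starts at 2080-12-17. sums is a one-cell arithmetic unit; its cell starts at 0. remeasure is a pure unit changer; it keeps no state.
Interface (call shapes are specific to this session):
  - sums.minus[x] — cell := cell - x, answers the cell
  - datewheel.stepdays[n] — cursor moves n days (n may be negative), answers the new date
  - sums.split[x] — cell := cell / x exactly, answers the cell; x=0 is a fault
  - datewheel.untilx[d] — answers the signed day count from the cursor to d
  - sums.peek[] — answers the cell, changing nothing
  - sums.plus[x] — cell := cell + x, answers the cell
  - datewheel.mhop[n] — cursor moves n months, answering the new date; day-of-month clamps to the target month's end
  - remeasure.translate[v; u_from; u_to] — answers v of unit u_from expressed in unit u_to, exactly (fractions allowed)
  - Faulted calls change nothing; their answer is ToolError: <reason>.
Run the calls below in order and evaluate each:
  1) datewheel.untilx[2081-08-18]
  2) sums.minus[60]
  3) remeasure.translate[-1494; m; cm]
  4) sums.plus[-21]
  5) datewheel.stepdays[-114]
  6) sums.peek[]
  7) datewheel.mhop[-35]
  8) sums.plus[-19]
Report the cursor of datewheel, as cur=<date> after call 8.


[in] datewheel.untilx d: 2081-08-18
[out] 244
[in] sums.minus x: 60
[out] -60
[in] remeasure.translate v: -1494 u_from: m u_to: cm
[out] -149400
[in] sums.plus x: -21
[out] -81
[in] datewheel.stepdays n: -114
[out] 2080-08-25
[in] sums.peek
[out] -81
[in] datewheel.mhop n: -35
[out] 2077-09-25
[in] sums.plus x: -19
[out] -100

Answer: cur=2077-09-25


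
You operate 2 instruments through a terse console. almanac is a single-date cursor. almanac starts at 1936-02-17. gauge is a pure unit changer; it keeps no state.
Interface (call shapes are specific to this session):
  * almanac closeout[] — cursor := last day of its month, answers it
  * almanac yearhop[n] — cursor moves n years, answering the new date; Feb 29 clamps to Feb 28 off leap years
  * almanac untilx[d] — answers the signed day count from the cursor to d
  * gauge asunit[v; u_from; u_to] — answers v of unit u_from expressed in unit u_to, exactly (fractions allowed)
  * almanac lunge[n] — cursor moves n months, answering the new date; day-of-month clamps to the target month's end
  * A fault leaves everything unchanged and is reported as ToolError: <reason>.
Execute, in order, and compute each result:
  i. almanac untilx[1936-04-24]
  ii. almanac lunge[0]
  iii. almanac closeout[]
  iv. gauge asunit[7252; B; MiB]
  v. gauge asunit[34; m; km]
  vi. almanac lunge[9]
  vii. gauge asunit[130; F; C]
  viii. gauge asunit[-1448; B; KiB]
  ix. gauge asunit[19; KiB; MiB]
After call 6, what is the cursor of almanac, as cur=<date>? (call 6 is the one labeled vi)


Answer: cur=1936-11-29

Derivation:
[in] almanac untilx d='1936-04-24'
= 67
[in] almanac lunge n='0'
= 1936-02-17
[in] almanac closeout
= 1936-02-29
[in] gauge asunit v='7252' u_from='B' u_to='MiB'
= 1813/262144
[in] gauge asunit v='34' u_from='m' u_to='km'
= 17/500
[in] almanac lunge n='9'
= 1936-11-29
[in] gauge asunit v='130' u_from='F' u_to='C'
= 490/9
[in] gauge asunit v='-1448' u_from='B' u_to='KiB'
= -181/128
[in] gauge asunit v='19' u_from='KiB' u_to='MiB'
= 19/1024


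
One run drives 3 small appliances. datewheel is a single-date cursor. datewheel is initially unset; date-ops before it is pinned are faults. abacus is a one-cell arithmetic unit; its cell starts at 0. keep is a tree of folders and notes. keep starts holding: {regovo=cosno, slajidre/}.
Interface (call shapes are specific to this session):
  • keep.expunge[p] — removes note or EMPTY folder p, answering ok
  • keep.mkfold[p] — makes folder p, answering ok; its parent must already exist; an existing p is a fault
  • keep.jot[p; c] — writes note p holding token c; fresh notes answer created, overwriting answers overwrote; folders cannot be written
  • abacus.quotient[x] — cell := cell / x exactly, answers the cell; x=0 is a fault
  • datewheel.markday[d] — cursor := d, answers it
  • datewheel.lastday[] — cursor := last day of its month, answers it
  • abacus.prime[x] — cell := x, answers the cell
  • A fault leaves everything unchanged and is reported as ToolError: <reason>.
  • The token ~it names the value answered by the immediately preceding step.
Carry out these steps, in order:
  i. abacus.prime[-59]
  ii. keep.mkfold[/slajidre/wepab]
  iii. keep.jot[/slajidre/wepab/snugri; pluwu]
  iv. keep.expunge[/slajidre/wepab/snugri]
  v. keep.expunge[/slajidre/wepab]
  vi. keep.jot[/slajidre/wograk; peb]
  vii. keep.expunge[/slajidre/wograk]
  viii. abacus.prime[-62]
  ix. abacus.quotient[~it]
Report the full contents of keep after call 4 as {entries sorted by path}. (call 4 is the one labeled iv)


Answer: {regovo=cosno, slajidre/, slajidre/wepab/}

Derivation:
% abacus.prime x=-59
  -59
% keep.mkfold p=/slajidre/wepab
  ok
% keep.jot p=/slajidre/wepab/snugri c=pluwu
  created
% keep.expunge p=/slajidre/wepab/snugri
  ok
% keep.expunge p=/slajidre/wepab
  ok
% keep.jot p=/slajidre/wograk c=peb
  created
% keep.expunge p=/slajidre/wograk
  ok
% abacus.prime x=-62
  -62
% abacus.quotient x=~it
  1


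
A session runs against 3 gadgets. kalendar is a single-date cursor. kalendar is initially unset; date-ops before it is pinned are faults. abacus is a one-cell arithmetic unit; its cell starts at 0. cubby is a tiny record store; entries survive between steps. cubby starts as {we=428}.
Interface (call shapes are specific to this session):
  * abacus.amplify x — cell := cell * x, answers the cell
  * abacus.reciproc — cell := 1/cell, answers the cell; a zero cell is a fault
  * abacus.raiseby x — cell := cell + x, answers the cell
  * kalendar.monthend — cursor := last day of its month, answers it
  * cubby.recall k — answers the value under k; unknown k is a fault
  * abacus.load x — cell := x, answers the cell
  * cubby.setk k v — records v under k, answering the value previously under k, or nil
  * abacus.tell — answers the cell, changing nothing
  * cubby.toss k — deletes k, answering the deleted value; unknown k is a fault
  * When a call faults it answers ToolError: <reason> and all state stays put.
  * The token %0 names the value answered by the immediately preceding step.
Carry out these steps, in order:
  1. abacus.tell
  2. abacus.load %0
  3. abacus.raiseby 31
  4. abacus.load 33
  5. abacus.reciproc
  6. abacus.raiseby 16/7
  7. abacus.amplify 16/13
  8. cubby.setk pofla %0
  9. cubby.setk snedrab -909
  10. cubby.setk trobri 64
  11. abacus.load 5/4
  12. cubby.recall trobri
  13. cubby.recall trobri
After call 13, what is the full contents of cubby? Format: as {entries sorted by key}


Answer: {pofla=8560/3003, snedrab=-909, trobri=64, we=428}

Derivation:
Step: abacus.tell[]
Result: 0
Step: abacus.load[x=%0]
Result: 0
Step: abacus.raiseby[x=31]
Result: 31
Step: abacus.load[x=33]
Result: 33
Step: abacus.reciproc[]
Result: 1/33
Step: abacus.raiseby[x=16/7]
Result: 535/231
Step: abacus.amplify[x=16/13]
Result: 8560/3003
Step: cubby.setk[k=pofla; v=%0]
Result: nil
Step: cubby.setk[k=snedrab; v=-909]
Result: nil
Step: cubby.setk[k=trobri; v=64]
Result: nil
Step: abacus.load[x=5/4]
Result: 5/4
Step: cubby.recall[k=trobri]
Result: 64
Step: cubby.recall[k=trobri]
Result: 64


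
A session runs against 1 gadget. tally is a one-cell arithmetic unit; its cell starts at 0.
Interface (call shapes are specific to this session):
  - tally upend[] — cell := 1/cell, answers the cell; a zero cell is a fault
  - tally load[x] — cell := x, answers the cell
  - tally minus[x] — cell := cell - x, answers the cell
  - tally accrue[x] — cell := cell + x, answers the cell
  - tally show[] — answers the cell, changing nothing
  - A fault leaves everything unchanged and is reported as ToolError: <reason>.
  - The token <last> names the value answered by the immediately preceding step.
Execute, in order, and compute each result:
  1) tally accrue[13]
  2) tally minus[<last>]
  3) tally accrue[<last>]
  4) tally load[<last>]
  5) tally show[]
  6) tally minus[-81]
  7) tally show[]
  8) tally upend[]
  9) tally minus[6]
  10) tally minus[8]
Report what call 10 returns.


·→ tally accrue(x→13)
·← 13
·→ tally minus(x→<last>)
·← 0
·→ tally accrue(x→<last>)
·← 0
·→ tally load(x→<last>)
·← 0
·→ tally show()
·← 0
·→ tally minus(x→-81)
·← 81
·→ tally show()
·← 81
·→ tally upend()
·← 1/81
·→ tally minus(x→6)
·← -485/81
·→ tally minus(x→8)
·← -1133/81

Answer: -1133/81


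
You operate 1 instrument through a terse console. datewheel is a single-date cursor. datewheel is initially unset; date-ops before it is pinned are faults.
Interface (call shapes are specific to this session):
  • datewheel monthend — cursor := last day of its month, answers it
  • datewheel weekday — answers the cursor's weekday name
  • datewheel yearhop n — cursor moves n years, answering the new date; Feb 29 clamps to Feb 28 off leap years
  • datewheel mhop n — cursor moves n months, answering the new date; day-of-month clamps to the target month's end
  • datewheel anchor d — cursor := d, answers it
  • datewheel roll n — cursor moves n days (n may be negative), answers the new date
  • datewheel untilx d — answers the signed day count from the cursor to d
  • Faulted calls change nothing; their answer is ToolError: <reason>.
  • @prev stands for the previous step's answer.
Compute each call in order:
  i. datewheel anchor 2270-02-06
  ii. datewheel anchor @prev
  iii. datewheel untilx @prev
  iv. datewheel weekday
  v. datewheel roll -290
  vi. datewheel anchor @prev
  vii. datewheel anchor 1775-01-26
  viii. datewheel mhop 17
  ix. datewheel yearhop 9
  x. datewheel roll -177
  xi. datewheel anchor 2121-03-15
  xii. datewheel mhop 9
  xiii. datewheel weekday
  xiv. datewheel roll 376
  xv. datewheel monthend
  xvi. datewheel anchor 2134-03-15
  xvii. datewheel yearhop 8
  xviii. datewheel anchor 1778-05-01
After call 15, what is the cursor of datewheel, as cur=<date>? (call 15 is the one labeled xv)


Answer: cur=2122-12-31

Derivation:
[in] datewheel anchor d='2270-02-06'
:: 2270-02-06
[in] datewheel anchor d='@prev'
:: 2270-02-06
[in] datewheel untilx d='@prev'
:: 0
[in] datewheel weekday
:: Sunday
[in] datewheel roll n='-290'
:: 2269-04-22
[in] datewheel anchor d='@prev'
:: 2269-04-22
[in] datewheel anchor d='1775-01-26'
:: 1775-01-26
[in] datewheel mhop n='17'
:: 1776-06-26
[in] datewheel yearhop n='9'
:: 1785-06-26
[in] datewheel roll n='-177'
:: 1784-12-31
[in] datewheel anchor d='2121-03-15'
:: 2121-03-15
[in] datewheel mhop n='9'
:: 2121-12-15
[in] datewheel weekday
:: Monday
[in] datewheel roll n='376'
:: 2122-12-26
[in] datewheel monthend
:: 2122-12-31
[in] datewheel anchor d='2134-03-15'
:: 2134-03-15
[in] datewheel yearhop n='8'
:: 2142-03-15
[in] datewheel anchor d='1778-05-01'
:: 1778-05-01


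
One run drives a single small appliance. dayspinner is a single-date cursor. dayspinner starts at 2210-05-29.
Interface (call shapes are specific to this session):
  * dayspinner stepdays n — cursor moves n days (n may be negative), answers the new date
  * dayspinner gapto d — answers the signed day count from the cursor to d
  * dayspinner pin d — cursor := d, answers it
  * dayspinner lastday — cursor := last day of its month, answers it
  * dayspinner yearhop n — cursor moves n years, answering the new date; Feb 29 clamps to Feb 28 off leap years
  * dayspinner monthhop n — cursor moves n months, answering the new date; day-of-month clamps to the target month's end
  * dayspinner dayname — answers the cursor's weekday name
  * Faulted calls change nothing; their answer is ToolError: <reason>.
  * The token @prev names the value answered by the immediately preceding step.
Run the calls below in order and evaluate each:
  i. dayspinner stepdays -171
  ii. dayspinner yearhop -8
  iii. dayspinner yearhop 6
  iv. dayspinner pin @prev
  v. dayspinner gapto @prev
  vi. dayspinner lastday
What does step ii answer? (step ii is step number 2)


Answer: 2201-12-09

Derivation:
-> dayspinner stepdays(n: -171)
<- 2209-12-09
-> dayspinner yearhop(n: -8)
<- 2201-12-09
-> dayspinner yearhop(n: 6)
<- 2207-12-09
-> dayspinner pin(d: @prev)
<- 2207-12-09
-> dayspinner gapto(d: @prev)
<- 0
-> dayspinner lastday()
<- 2207-12-31


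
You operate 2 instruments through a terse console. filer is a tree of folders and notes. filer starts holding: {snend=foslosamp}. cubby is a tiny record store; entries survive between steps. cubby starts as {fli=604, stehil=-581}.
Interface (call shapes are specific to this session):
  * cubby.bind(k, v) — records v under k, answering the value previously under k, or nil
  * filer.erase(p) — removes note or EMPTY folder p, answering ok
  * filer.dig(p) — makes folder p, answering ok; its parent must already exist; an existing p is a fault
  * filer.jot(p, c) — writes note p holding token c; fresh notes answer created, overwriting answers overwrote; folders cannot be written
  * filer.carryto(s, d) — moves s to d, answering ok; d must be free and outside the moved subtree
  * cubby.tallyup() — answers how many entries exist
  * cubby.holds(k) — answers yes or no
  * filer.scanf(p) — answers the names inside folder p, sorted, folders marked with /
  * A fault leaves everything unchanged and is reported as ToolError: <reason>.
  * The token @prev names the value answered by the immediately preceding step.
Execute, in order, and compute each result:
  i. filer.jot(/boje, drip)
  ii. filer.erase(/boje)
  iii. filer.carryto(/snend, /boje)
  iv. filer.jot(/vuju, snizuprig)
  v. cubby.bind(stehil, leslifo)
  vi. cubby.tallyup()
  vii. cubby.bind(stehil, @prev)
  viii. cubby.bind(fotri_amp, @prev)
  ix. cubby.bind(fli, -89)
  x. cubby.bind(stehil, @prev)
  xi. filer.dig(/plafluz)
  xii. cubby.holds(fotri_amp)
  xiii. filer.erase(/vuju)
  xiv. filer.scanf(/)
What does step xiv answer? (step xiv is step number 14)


Answer: [boje, plafluz/]

Derivation:
-> filer.jot(p: /boje, c: drip)
<- created
-> filer.erase(p: /boje)
<- ok
-> filer.carryto(s: /snend, d: /boje)
<- ok
-> filer.jot(p: /vuju, c: snizuprig)
<- created
-> cubby.bind(k: stehil, v: leslifo)
<- -581
-> cubby.tallyup()
<- 2
-> cubby.bind(k: stehil, v: @prev)
<- leslifo
-> cubby.bind(k: fotri_amp, v: @prev)
<- nil
-> cubby.bind(k: fli, v: -89)
<- 604
-> cubby.bind(k: stehil, v: @prev)
<- 2
-> filer.dig(p: /plafluz)
<- ok
-> cubby.holds(k: fotri_amp)
<- yes
-> filer.erase(p: /vuju)
<- ok
-> filer.scanf(p: /)
<- [boje, plafluz/]


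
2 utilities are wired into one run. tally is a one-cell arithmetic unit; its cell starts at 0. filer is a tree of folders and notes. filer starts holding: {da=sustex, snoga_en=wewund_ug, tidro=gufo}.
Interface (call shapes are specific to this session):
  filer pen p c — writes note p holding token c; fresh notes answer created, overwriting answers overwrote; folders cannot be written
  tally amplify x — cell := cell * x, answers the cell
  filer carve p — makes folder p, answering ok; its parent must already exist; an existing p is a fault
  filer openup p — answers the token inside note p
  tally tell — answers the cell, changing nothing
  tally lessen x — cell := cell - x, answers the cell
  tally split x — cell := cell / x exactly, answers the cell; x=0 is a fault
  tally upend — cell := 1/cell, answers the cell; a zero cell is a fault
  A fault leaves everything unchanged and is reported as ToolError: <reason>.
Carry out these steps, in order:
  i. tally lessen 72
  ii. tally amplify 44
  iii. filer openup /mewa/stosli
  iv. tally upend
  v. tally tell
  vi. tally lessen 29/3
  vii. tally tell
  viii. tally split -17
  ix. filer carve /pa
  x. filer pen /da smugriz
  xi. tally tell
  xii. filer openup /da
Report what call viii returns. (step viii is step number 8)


Answer: 30625/53856

Derivation:
Next I call tally lessen with x: 72, — result: -72.
Then tally amplify with x: 44, which returns -3168.
I use filer openup with p: /mewa/stosli, yielding ToolError: not found.
I try tally upend, and see -1/3168.
Now I run tally tell, yielding -1/3168.
Then tally lessen with x: 29/3, and observe -30625/3168.
Calling tally tell, and observe -30625/3168.
Then tally split with x: -17, yielding 30625/53856.
I use filer carve with p: /pa, which returns ok.
Then filer pen with p: /da, c: smugriz, and get overwrote.
Now I run tally tell, and get 30625/53856.
Now I run filer openup with p: /da, yielding smugriz.


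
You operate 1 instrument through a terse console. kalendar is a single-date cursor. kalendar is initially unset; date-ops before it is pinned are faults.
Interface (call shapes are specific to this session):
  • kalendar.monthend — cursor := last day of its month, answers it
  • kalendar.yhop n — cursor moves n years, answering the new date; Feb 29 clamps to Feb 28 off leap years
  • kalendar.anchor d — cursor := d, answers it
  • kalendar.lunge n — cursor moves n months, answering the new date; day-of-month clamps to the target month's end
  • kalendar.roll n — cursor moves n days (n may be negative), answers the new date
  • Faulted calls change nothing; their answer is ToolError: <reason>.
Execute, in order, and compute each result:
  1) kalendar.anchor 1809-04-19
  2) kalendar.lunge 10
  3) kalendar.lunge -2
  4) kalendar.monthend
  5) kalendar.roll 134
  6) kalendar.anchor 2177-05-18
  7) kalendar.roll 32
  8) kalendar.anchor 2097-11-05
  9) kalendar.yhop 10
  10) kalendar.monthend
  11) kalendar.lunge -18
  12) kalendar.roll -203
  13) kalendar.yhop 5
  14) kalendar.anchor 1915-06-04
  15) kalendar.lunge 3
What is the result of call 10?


Answer: 2107-11-30

Derivation:
$ anchor d: 1809-04-19
= 1809-04-19
$ lunge n: 10
= 1810-02-19
$ lunge n: -2
= 1809-12-19
$ monthend
= 1809-12-31
$ roll n: 134
= 1810-05-14
$ anchor d: 2177-05-18
= 2177-05-18
$ roll n: 32
= 2177-06-19
$ anchor d: 2097-11-05
= 2097-11-05
$ yhop n: 10
= 2107-11-05
$ monthend
= 2107-11-30
$ lunge n: -18
= 2106-05-30
$ roll n: -203
= 2105-11-08
$ yhop n: 5
= 2110-11-08
$ anchor d: 1915-06-04
= 1915-06-04
$ lunge n: 3
= 1915-09-04


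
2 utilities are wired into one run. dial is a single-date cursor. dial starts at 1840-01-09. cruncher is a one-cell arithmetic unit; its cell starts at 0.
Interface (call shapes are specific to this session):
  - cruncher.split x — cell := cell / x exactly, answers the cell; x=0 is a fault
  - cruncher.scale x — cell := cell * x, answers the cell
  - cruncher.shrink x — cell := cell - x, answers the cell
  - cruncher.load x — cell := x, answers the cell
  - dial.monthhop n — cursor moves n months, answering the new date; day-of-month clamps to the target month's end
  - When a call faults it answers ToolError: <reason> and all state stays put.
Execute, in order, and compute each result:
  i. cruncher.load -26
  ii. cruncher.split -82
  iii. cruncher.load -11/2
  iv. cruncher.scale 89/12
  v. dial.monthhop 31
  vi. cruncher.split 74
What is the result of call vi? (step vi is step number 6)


Answer: -979/1776

Derivation:
~$ load -26
= -26
~$ split -82
= 13/41
~$ load -11/2
= -11/2
~$ scale 89/12
= -979/24
~$ monthhop 31
= 1842-08-09
~$ split 74
= -979/1776


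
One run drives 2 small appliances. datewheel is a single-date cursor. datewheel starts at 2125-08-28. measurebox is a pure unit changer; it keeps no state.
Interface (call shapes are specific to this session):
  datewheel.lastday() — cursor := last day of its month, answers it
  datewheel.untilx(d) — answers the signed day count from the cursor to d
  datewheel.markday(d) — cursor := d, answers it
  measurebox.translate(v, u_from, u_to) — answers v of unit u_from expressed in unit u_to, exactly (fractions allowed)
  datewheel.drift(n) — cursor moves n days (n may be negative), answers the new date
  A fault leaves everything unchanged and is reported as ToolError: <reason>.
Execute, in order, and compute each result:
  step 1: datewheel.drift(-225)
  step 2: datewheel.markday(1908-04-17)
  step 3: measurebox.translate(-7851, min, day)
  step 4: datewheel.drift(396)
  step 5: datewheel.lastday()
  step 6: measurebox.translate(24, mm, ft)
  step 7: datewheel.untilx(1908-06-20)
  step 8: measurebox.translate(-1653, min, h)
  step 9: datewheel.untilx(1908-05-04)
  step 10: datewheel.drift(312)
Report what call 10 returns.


Answer: 1910-04-08

Derivation:
% datewheel.drift n→-225
[out] 2125-01-15
% datewheel.markday d→1908-04-17
[out] 1908-04-17
% measurebox.translate v→-7851 u_from→min u_to→day
[out] -2617/480
% datewheel.drift n→396
[out] 1909-05-18
% datewheel.lastday
[out] 1909-05-31
% measurebox.translate v→24 u_from→mm u_to→ft
[out] 10/127
% datewheel.untilx d→1908-06-20
[out] -345
% measurebox.translate v→-1653 u_from→min u_to→h
[out] -551/20
% datewheel.untilx d→1908-05-04
[out] -392
% datewheel.drift n→312
[out] 1910-04-08


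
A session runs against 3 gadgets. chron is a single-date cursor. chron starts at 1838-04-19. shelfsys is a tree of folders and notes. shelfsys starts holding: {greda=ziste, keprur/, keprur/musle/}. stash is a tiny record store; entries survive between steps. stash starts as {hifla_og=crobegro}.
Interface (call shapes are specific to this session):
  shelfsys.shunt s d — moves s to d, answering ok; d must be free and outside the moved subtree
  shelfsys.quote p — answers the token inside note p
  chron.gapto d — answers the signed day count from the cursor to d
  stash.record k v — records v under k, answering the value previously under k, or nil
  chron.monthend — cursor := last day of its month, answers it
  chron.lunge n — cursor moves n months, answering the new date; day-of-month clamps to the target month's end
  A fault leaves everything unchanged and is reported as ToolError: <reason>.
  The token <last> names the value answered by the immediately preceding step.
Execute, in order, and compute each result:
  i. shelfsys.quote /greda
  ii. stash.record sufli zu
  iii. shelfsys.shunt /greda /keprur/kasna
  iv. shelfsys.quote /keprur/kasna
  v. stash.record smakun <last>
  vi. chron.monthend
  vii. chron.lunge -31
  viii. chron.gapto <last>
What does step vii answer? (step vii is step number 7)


>> shelfsys.quote(p→/greda)
<< ziste
>> stash.record(k→sufli, v→zu)
<< nil
>> shelfsys.shunt(s→/greda, d→/keprur/kasna)
<< ok
>> shelfsys.quote(p→/keprur/kasna)
<< ziste
>> stash.record(k→smakun, v→<last>)
<< nil
>> chron.monthend()
<< 1838-04-30
>> chron.lunge(n→-31)
<< 1835-09-30
>> chron.gapto(d→<last>)
<< 0

Answer: 1835-09-30


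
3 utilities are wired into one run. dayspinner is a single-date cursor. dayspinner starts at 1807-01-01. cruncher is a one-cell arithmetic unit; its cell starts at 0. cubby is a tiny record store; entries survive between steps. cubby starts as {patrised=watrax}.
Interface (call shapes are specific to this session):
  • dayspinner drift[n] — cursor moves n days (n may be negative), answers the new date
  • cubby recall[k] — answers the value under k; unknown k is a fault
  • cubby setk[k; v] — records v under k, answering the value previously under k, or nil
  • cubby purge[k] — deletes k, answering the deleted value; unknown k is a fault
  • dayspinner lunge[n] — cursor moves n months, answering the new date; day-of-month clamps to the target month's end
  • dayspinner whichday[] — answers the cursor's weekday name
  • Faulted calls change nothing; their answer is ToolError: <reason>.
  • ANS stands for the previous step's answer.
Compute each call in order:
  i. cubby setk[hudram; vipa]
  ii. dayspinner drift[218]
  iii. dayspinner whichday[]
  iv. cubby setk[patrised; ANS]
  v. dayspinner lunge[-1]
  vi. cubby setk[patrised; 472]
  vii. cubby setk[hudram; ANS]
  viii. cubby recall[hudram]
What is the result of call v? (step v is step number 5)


Answer: 1807-07-07

Derivation:
→ cubby setk(k=hudram, v=vipa)
← nil
→ dayspinner drift(n=218)
← 1807-08-07
→ dayspinner whichday()
← Friday
→ cubby setk(k=patrised, v=ANS)
← watrax
→ dayspinner lunge(n=-1)
← 1807-07-07
→ cubby setk(k=patrised, v=472)
← Friday
→ cubby setk(k=hudram, v=ANS)
← vipa
→ cubby recall(k=hudram)
← Friday


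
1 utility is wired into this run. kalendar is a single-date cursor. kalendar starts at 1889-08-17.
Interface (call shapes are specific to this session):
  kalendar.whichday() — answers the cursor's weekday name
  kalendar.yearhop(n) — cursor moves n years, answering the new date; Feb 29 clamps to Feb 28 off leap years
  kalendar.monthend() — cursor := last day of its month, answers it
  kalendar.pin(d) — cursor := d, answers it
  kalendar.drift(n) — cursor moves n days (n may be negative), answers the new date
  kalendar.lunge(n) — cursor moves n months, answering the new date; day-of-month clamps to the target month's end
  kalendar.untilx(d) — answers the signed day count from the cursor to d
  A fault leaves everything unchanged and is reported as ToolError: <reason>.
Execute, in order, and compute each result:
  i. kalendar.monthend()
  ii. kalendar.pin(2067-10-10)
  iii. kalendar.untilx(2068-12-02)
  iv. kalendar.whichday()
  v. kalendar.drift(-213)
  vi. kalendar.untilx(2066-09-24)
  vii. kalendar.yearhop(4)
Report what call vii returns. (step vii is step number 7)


> monthend
  1889-08-31
> pin d=2067-10-10
  2067-10-10
> untilx d=2068-12-02
  419
> whichday
  Monday
> drift n=-213
  2067-03-11
> untilx d=2066-09-24
  -168
> yearhop n=4
  2071-03-11

Answer: 2071-03-11


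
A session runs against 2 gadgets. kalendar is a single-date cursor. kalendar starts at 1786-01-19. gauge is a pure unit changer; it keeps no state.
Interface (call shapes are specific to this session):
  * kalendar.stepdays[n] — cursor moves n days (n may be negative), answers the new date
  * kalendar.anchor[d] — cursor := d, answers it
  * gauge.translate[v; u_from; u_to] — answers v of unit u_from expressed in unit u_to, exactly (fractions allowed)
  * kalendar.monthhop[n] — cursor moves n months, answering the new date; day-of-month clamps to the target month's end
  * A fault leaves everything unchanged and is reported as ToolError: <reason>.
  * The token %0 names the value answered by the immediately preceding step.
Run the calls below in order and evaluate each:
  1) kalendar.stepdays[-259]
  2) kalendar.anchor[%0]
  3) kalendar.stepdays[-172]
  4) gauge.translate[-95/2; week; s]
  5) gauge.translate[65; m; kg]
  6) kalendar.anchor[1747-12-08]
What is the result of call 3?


-- kalendar.stepdays(n='-259') ~> 1785-05-05
-- kalendar.anchor(d='%0') ~> 1785-05-05
-- kalendar.stepdays(n='-172') ~> 1784-11-14
-- gauge.translate(v='-95/2', u_from='week', u_to='s') ~> -28728000
-- gauge.translate(v='65', u_from='m', u_to='kg') ~> ToolError: incompatible units
-- kalendar.anchor(d='1747-12-08') ~> 1747-12-08

Answer: 1784-11-14


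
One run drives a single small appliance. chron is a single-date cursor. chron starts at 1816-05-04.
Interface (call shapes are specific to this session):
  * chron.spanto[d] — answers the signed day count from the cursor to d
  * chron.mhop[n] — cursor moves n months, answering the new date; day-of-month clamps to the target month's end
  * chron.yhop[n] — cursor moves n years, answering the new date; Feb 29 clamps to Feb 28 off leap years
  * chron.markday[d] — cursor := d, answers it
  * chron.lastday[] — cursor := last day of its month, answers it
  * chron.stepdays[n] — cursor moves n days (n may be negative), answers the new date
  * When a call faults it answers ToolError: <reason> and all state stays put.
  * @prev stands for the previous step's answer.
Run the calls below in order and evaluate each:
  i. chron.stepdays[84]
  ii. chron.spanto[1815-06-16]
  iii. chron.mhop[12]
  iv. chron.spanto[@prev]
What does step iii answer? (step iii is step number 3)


I invoke stepdays on n: 84, and observe 1816-07-27.
Calling spanto on d: 1815-06-16, and observe -407.
I invoke mhop on n: 12, and see 1817-07-27.
I run spanto on d: @prev, yielding 0.

Answer: 1817-07-27


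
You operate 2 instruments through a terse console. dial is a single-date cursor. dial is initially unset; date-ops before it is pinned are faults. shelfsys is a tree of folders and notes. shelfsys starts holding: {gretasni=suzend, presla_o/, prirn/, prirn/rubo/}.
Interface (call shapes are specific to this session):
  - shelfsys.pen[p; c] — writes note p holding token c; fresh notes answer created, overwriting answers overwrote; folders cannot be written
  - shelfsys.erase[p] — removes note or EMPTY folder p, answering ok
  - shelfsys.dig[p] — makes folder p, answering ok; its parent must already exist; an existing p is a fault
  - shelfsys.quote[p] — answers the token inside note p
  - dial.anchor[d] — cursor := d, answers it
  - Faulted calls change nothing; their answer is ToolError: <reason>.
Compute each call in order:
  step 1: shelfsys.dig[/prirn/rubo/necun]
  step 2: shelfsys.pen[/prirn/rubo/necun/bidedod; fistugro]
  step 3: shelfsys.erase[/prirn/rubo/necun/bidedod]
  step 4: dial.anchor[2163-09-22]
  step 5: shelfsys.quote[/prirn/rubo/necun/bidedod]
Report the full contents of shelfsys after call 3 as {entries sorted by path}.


Answer: {gretasni=suzend, presla_o/, prirn/, prirn/rubo/, prirn/rubo/necun/}

Derivation:
# dig(p='/prirn/rubo/necun') -> ok
# pen(p='/prirn/rubo/necun/bidedod', c='fistugro') -> created
# erase(p='/prirn/rubo/necun/bidedod') -> ok
# anchor(d='2163-09-22') -> 2163-09-22
# quote(p='/prirn/rubo/necun/bidedod') -> ToolError: not found


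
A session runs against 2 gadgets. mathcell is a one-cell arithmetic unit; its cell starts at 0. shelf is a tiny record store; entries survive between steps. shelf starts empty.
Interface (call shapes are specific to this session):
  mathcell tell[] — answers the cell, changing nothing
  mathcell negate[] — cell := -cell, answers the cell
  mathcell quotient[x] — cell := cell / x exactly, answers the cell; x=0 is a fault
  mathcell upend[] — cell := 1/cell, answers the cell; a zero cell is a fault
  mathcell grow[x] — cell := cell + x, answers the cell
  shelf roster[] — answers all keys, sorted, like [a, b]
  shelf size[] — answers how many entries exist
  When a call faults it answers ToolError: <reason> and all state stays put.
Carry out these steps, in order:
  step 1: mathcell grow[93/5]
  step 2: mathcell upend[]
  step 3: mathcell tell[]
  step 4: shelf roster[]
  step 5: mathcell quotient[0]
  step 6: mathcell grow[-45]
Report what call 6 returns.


Answer: -4180/93

Derivation:
[in] mathcell grow x: 93/5
[out] 93/5
[in] mathcell upend
[out] 5/93
[in] mathcell tell
[out] 5/93
[in] shelf roster
[out] []
[in] mathcell quotient x: 0
[out] ToolError: division by zero
[in] mathcell grow x: -45
[out] -4180/93


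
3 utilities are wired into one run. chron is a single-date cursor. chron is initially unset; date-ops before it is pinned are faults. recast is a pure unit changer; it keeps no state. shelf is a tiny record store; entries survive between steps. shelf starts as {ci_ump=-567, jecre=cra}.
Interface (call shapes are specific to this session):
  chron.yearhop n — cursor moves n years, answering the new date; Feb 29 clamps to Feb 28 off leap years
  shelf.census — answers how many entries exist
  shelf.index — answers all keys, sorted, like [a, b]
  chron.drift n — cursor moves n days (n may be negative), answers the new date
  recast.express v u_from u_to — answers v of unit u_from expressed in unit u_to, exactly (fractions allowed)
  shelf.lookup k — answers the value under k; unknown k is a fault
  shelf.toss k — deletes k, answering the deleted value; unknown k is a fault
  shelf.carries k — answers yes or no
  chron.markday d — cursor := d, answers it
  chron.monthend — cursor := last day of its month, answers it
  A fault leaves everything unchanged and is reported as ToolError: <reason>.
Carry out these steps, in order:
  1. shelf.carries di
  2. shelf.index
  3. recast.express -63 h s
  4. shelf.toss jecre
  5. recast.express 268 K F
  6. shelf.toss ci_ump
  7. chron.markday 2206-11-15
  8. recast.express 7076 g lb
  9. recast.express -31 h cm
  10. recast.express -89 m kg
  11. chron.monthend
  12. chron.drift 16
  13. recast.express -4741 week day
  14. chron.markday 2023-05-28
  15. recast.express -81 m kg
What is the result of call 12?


Step: shelf.carries[k=di]
Result: no
Step: shelf.index[]
Result: [ci_ump, jecre]
Step: recast.express[v=-63; u_from=h; u_to=s]
Result: -226800
Step: shelf.toss[k=jecre]
Result: cra
Step: recast.express[v=268; u_from=K; u_to=F]
Result: 2273/100
Step: shelf.toss[k=ci_ump]
Result: -567
Step: chron.markday[d=2206-11-15]
Result: 2206-11-15
Step: recast.express[v=7076; u_from=g; u_to=lb]
Result: 707600000/45359237
Step: recast.express[v=-31; u_from=h; u_to=cm]
Result: ToolError: incompatible units
Step: recast.express[v=-89; u_from=m; u_to=kg]
Result: ToolError: incompatible units
Step: chron.monthend[]
Result: 2206-11-30
Step: chron.drift[n=16]
Result: 2206-12-16
Step: recast.express[v=-4741; u_from=week; u_to=day]
Result: -33187
Step: chron.markday[d=2023-05-28]
Result: 2023-05-28
Step: recast.express[v=-81; u_from=m; u_to=kg]
Result: ToolError: incompatible units

Answer: 2206-12-16


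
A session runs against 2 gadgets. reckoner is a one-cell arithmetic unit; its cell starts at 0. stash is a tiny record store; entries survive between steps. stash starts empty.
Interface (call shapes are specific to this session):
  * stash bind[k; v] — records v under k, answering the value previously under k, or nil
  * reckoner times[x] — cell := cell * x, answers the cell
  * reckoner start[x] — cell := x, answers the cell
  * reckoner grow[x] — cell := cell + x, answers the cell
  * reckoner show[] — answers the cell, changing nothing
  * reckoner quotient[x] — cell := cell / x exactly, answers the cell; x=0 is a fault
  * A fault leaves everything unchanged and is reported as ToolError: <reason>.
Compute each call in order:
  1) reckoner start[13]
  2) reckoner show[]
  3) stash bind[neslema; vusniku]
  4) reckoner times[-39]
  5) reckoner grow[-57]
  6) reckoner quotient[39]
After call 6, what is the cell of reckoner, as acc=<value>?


Answer: acc=-188/13

Derivation:
·→ reckoner start(x→13)
·← 13
·→ reckoner show()
·← 13
·→ stash bind(k→neslema, v→vusniku)
·← nil
·→ reckoner times(x→-39)
·← -507
·→ reckoner grow(x→-57)
·← -564
·→ reckoner quotient(x→39)
·← -188/13


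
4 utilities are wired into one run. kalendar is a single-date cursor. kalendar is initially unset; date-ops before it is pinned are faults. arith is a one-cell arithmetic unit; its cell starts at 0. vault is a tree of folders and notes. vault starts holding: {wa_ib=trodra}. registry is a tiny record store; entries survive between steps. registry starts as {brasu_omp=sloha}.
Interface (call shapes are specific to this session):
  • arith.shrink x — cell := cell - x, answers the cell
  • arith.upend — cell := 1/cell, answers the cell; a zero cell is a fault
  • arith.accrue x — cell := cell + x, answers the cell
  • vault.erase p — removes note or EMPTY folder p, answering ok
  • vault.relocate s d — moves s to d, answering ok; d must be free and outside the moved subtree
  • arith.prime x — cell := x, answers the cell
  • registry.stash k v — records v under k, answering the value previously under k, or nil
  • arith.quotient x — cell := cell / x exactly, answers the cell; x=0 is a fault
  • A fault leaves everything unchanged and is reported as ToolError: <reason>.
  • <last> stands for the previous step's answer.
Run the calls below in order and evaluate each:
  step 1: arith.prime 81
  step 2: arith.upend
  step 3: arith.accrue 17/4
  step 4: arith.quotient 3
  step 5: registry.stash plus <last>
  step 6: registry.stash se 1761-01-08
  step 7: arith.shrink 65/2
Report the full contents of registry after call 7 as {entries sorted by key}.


Do: arith.prime[x: 81]
See: 81
Do: arith.upend[]
See: 1/81
Do: arith.accrue[x: 17/4]
See: 1381/324
Do: arith.quotient[x: 3]
See: 1381/972
Do: registry.stash[k: plus; v: <last>]
See: nil
Do: registry.stash[k: se; v: 1761-01-08]
See: nil
Do: arith.shrink[x: 65/2]
See: -30209/972

Answer: {brasu_omp=sloha, plus=1381/972, se=1761-01-08}


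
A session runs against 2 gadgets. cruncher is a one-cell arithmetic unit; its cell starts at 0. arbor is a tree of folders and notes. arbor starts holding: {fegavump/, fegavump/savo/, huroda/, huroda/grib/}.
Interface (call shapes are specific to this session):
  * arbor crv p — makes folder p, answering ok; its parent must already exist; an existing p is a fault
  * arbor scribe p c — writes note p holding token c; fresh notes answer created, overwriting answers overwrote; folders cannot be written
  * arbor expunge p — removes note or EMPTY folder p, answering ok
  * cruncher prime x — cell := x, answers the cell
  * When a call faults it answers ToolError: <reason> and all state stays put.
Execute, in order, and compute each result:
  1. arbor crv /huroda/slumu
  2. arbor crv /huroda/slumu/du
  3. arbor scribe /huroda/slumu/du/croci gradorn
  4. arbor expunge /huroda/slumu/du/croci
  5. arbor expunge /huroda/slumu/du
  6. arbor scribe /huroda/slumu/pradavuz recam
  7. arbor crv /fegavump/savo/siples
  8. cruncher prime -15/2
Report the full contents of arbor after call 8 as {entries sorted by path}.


I run arbor crv passing p: /huroda/slumu, giving ok.
I try arbor crv passing p: /huroda/slumu/du, yielding ok.
Calling arbor scribe passing p: /huroda/slumu/du/croci, c: gradorn, and get created.
Next I call arbor expunge passing p: /huroda/slumu/du/croci, and observe ok.
I run arbor expunge passing p: /huroda/slumu/du, which returns ok.
Invoking arbor scribe passing p: /huroda/slumu/pradavuz, c: recam, and observe created.
Then arbor crv passing p: /fegavump/savo/siples, and observe ok.
I use cruncher prime passing x: -15/2, and get -15/2.

Answer: {fegavump/, fegavump/savo/, fegavump/savo/siples/, huroda/, huroda/grib/, huroda/slumu/, huroda/slumu/pradavuz=recam}


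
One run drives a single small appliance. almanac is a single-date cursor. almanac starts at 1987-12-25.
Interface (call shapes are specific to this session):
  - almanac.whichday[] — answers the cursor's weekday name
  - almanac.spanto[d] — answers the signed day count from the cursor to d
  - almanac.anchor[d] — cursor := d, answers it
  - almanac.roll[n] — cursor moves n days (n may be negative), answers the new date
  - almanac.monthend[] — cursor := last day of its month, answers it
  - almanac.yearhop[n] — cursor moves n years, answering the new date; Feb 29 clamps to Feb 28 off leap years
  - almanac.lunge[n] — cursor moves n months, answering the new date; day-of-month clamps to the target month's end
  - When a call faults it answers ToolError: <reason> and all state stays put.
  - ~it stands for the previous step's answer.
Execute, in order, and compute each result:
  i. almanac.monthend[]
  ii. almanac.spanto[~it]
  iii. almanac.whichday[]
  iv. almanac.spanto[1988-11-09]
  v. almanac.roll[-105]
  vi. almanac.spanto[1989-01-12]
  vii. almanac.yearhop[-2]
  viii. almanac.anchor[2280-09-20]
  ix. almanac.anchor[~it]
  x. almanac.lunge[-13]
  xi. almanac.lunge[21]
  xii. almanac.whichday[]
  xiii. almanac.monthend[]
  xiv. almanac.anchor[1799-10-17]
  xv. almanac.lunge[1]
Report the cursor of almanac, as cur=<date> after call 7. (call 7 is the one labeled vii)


>>> almanac.monthend
= 1987-12-31
>>> almanac.spanto d='~it'
= 0
>>> almanac.whichday
= Thursday
>>> almanac.spanto d='1988-11-09'
= 314
>>> almanac.roll n='-105'
= 1987-09-17
>>> almanac.spanto d='1989-01-12'
= 483
>>> almanac.yearhop n='-2'
= 1985-09-17
>>> almanac.anchor d='2280-09-20'
= 2280-09-20
>>> almanac.anchor d='~it'
= 2280-09-20
>>> almanac.lunge n='-13'
= 2279-08-20
>>> almanac.lunge n='21'
= 2281-05-20
>>> almanac.whichday
= Friday
>>> almanac.monthend
= 2281-05-31
>>> almanac.anchor d='1799-10-17'
= 1799-10-17
>>> almanac.lunge n='1'
= 1799-11-17

Answer: cur=1985-09-17
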